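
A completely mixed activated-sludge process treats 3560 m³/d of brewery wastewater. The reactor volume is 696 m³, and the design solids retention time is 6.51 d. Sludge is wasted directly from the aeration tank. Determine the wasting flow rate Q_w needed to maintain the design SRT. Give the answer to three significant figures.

With mixed-liquor wasting, θ_c = V/Q_w, so Q_w = V/θ_c = 696.0/6.51 = 106.9 m³/d.

Q_w ≈ 107 m³/d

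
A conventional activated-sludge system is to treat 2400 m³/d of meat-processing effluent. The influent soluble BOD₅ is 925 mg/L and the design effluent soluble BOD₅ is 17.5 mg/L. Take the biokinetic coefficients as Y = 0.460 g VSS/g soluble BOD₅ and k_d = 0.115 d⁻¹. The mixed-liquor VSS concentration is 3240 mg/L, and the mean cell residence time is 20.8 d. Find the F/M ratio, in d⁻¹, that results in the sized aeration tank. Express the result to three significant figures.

From the SRT design equation V = Y Q (S₀−S) θ_c / [X (1 + k_d θ_c)] = 0.460 × 2400 × (925 − 17.5) × 20.8 / [3240 × (1 + 0.115 × 20.8)] = 2.08×10^7 / 10990 = 1896 m³.
F/M = Q·S₀ / (V·X) = 2400 × 925 / (1896 × 3240) = 0.3614 g soluble BOD₅·(g VSS·d)⁻¹.

F/M ≈ 0.361 d⁻¹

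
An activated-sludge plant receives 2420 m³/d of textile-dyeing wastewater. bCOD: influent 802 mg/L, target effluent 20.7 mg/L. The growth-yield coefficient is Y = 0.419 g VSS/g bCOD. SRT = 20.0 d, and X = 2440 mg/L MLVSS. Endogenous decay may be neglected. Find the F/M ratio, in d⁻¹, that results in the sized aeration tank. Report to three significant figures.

F/M ≈ 0.122 d⁻¹

V·X = Y·Q·ΔS·θ_c gives V = 0.419 × 2420 × (802 − 20.7) × 20.0 / 2440 = 6494 m³.
Food-to-microorganism ratio F/M = Q S₀ / (V X) = 2420 × 802 / (6494 × 2440) = 0.1225 d⁻¹.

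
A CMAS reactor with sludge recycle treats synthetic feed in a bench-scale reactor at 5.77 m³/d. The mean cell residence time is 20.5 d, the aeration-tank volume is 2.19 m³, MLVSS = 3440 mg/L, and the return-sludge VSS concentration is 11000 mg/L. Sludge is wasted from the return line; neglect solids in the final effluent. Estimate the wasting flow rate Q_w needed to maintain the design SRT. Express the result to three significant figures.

Q_w = (V·X)/(θ_c X_r) = 2.190 × 3440 / (20.5 × 11000) = 0.03341 m³/d.

Q_w ≈ 0.0334 m³/d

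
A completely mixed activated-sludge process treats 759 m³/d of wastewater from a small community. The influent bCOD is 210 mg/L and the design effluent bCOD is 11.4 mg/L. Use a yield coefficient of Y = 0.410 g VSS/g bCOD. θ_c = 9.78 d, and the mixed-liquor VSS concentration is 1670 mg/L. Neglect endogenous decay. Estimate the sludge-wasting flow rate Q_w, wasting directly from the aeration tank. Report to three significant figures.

Biomass mass balance (decay neglected): V·X = Y·Q·(S₀ − S)·θ_c, so V = 0.410 × 759 × (210 − 11.4) × 9.78 / 1670 = 361.9 m³.
With mixed-liquor wasting, θ_c = V/Q_w, so Q_w = V/θ_c = 361.9/9.78 = 37.01 m³/d.

Q_w ≈ 37.0 m³/d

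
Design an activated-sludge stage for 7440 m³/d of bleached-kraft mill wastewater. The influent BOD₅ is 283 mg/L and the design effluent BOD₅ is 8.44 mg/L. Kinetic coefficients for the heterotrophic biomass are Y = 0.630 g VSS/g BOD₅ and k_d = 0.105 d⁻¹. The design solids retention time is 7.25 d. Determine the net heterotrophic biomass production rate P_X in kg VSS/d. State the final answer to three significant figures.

P_X ≈ 731 kg VSS/d

Correct the yield for decay: Y_obs = Y/(1 + k_d θ_c) = 0.630 / (1 + 0.105 × 7.25) = 0.630 / 1.761 = 0.3577.
Substrate removed = Q·(S₀ − S) = 7440 m³/d × (283 − 8.44) g/m³ = 2.04×10^6 g/d = 2043 kg/d.
P_X = Y_obs · Q(S₀ − S) = 0.3577 × 2043 = 730.7 kg VSS/d.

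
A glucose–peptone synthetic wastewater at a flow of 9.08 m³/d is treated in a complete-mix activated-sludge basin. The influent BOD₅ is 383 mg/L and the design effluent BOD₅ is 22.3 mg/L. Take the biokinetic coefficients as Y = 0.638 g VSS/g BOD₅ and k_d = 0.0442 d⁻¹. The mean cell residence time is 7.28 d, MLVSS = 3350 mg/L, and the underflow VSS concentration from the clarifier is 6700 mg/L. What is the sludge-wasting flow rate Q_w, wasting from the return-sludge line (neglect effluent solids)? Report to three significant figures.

Q_w ≈ 0.236 m³/d

From the SRT design equation V = Y Q (S₀−S) θ_c / [X (1 + k_d θ_c)] = 0.638 × 9.08 × (383 − 22.3) × 7.28 / [3350 × (1 + 0.0442 × 7.28)] = 1.52×10^4 / 4428 = 3.435 m³.
Wasting from the return line (neglecting effluent solids): Q_w = V·X / (θ_c·X_r) = 3.435 × 3350 / (7.28 × 6700) = 0.2360 m³/d.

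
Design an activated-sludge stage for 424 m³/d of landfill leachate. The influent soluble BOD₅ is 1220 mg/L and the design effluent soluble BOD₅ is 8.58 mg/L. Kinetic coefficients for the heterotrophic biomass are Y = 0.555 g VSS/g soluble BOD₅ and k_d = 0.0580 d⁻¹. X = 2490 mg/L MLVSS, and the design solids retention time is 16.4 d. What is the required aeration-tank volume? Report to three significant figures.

From the SRT design equation V = Y Q (S₀−S) θ_c / [X (1 + k_d θ_c)] = 0.555 × 424 × (1220 − 8.58) × 16.4 / [2490 × (1 + 0.0580 × 16.4)] = 4.68×10^6 / 4858 = 962.3 m³.

V ≈ 962 m³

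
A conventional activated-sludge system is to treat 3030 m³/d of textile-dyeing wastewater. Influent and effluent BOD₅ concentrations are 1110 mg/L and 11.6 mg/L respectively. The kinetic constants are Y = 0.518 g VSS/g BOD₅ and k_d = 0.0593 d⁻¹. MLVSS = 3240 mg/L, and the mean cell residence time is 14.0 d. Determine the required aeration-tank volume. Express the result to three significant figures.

From the SRT design equation V = Y Q (S₀−S) θ_c / [X (1 + k_d θ_c)] = 0.518 × 3030 × (1110 − 11.6) × 14.0 / [3240 × (1 + 0.0593 × 14.0)] = 2.41×10^7 / 5930 = 4070 m³.

V ≈ 4070 m³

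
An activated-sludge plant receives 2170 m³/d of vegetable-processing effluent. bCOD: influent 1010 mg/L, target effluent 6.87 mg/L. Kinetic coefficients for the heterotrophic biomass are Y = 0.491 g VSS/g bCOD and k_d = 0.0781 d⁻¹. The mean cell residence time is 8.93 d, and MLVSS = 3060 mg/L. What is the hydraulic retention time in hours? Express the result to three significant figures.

τ ≈ 20.3 h

Rearranging the biomass balance for a CMAS with decay, V = Y·Q·ΔS·θ_c / [X·(1+k_d θ_c)] = 0.491 × 2170 × (1010 − 6.87) × 8.93 / [3060 × (1 + 0.0781 × 8.93)] = 9.54×10^6 / 5194 = 1838 m³.
HRT = V/Q = 1838 m³ / 2170 m³·d⁻¹ = 0.8468 d × 24 = 20.32 h.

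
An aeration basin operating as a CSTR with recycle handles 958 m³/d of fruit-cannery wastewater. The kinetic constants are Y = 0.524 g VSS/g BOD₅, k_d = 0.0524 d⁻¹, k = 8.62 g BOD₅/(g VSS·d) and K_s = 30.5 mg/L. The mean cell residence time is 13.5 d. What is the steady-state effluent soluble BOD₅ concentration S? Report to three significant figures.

S ≈ 0.879 mg/L

For a completely mixed reactor with recycle the Lawrence–McCarty relation gives S = K_s·(1 + k_d·θ_c) / [θ_c·(Y·k − k_d) − 1] = 30.5 × (1 + 0.0524 × 13.5) / [13.5 × (0.524 × 8.62 − 0.0524) − 1] = 52.08 / 59.27 = 0.8786 mg/L.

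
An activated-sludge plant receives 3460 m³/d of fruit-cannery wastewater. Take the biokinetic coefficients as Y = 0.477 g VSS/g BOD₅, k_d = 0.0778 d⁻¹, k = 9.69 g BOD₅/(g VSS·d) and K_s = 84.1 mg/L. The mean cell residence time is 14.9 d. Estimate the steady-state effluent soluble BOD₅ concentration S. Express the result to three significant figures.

S ≈ 2.72 mg/L

Effluent substrate depends only on kinetics and SRT: S = K_s(1 + k_d θ_c) / [θ_c(Yk − k_d) − 1] = 84.1 × (1 + 0.0778 × 14.9) / [14.9 × (0.477 × 9.69 − 0.0778) − 1] = 181.6 / 66.71 = 2.722 mg/L.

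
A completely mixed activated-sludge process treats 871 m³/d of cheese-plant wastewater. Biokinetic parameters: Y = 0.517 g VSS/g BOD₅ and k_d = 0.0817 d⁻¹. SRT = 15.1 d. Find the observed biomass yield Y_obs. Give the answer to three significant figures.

Y_obs ≈ 0.231 g VSS/g BOD₅

Correct the yield for decay: Y_obs = Y/(1 + k_d θ_c) = 0.517 / (1 + 0.0817 × 15.1) = 0.517 / 2.234 = 0.2315.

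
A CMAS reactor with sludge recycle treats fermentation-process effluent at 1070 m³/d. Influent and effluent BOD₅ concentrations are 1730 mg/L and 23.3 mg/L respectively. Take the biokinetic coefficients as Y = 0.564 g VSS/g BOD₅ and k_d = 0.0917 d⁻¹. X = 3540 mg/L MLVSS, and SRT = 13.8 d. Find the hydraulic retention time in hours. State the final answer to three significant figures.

τ ≈ 39.8 h

Steady-state biomass mass balance: V·X·(1 + k_d·θ_c) = Y·Q·(S₀ − S)·θ_c, so V = 0.564 × 1070 × (1730 − 23.3) × 13.8 / [3540 × (1 + 0.0917 × 13.8)] = 1.42×10^7 / 8020 = 1772 m³.
Hydraulic retention time τ = V/Q = 1772 / 1070 = 1.656 d = 39.75 h.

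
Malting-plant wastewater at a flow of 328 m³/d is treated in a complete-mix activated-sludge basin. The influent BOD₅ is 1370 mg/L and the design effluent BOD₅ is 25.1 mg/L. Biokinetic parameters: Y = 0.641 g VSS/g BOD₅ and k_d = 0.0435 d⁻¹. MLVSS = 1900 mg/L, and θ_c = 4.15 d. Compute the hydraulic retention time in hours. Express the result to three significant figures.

Steady-state biomass mass balance: V·X·(1 + k_d·θ_c) = Y·Q·(S₀ − S)·θ_c, so V = 0.641 × 328 × (1370 − 25.1) × 4.15 / [1900 × (1 + 0.0435 × 4.15)] = 1.17×10^6 / 2243 = 523.2 m³.
τ = V/Q = 523.2/328 = 1.595 d, or 38.28 h.

τ ≈ 38.3 h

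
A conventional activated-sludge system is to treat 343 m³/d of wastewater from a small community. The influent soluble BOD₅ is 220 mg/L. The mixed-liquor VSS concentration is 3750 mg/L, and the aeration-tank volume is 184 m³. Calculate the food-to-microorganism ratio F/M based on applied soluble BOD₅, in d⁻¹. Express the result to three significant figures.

Food-to-microorganism ratio F/M = Q S₀ / (V X) = 343 × 220 / (184.0 × 3750) = 0.1094 d⁻¹.

F/M ≈ 0.109 d⁻¹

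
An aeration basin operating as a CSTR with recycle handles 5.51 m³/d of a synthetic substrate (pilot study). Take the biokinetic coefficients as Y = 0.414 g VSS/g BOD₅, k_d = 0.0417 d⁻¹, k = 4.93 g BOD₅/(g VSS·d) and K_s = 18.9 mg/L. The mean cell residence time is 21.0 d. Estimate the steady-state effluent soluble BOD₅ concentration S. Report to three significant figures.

From the Monod/SRT balance for a CMAS, S = K_s·(1+k_d θ_c)/[θ_c·(Y k − k_d) − 1] = 18.9 × (1 + 0.0417 × 21.0) / [21.0 × (0.414 × 4.93 − 0.0417) − 1] = 35.45 / 40.99 = 0.8650 mg/L.

S ≈ 0.865 mg/L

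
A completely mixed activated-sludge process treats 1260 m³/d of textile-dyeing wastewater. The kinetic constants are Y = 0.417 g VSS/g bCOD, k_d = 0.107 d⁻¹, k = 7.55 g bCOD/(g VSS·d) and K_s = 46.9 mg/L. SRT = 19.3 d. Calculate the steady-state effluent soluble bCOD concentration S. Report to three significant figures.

For a completely mixed reactor with recycle the Lawrence–McCarty relation gives S = K_s·(1 + k_d·θ_c) / [θ_c·(Y·k − k_d) − 1] = 46.9 × (1 + 0.107 × 19.3) / [19.3 × (0.417 × 7.55 − 0.107) − 1] = 143.8 / 57.70 = 2.491 mg/L.

S ≈ 2.49 mg/L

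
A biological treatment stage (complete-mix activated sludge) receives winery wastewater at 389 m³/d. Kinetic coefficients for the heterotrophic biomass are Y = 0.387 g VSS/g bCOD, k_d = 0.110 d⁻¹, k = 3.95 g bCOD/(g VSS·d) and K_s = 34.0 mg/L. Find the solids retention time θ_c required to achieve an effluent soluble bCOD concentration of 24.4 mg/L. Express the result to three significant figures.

θ_c ≈ 1.89 d

At the target effluent, Y k S/(K_s+S) = 0.387×3.95×24.4/58.40 = 0.6387 d⁻¹.
1/θ_c = 0.6387 − 0.110 = 0.5287 d⁻¹, so θ_c = 1.891 d.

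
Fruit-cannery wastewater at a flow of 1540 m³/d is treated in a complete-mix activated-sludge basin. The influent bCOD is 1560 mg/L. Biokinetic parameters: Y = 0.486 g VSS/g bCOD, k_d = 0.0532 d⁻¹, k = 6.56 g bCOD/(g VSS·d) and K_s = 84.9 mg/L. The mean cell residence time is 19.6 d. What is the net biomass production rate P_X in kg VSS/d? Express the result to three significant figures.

P_X ≈ 571 kg VSS/d

From the Monod/SRT balance for a CMAS, S = K_s·(1+k_d θ_c)/[θ_c·(Y k − k_d) − 1] = 84.9 × (1 + 0.0532 × 19.6) / [19.6 × (0.486 × 6.56 − 0.0532) − 1] = 173.4 / 60.45 = 2.869 mg/L.
Correct the yield for decay: Y_obs = Y/(1 + k_d θ_c) = 0.486 / (1 + 0.0532 × 19.6) = 0.486 / 2.043 = 0.2379.
Mass of bCOD removed per day: Q(S₀ − S) = 1540 × 1557 g/m³ = 2398 kg/d.
So the net sludge growth is P_X = 0.2379 × 2398 = 570.5 kg VSS/d.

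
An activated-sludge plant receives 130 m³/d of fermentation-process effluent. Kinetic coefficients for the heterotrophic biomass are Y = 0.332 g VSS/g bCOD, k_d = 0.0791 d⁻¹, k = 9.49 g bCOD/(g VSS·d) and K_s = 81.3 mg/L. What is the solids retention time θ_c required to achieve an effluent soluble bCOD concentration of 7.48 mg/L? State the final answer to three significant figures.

From 1/θ_c = Y·k·S/(K_s + S) − k_d: Y·k·S/(K_s+S) = 0.332 × 9.49 × 7.48 / (81.3 + 7.48) = 0.2655 d⁻¹.
θ_c = 1/(μ − k_d) = 1/(0.2655 − 0.0791) = 1/0.1864 = 5.366 d.

θ_c ≈ 5.37 d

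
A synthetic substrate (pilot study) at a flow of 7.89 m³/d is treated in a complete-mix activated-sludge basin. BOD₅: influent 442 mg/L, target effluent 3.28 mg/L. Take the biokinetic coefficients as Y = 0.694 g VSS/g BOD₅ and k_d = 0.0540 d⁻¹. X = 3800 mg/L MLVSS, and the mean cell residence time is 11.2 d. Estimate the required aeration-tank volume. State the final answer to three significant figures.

Steady-state biomass mass balance: V·X·(1 + k_d·θ_c) = Y·Q·(S₀ − S)·θ_c, so V = 0.694 × 7.89 × (442 − 3.28) × 11.2 / [3800 × (1 + 0.0540 × 11.2)] = 2.69×10^4 / 6098 = 4.412 m³.

V ≈ 4.41 m³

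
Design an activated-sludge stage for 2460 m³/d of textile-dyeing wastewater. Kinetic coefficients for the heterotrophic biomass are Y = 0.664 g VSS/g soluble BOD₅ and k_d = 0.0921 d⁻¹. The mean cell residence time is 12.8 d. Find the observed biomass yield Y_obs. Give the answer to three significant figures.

Y_obs ≈ 0.305 g VSS/g soluble BOD₅

Correct the yield for decay: Y_obs = Y/(1 + k_d θ_c) = 0.664 / (1 + 0.0921 × 12.8) = 0.664 / 2.179 = 0.3047.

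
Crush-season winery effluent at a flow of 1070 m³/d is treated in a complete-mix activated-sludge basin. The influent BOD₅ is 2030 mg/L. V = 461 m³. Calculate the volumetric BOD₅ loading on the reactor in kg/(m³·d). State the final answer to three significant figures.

L_v ≈ 4.71 kg BOD₅/(m³·d)

Volumetric loading L_v = Q·S₀ / V = 1070 × 2030 g/m³ / 461.0 m³ = 4712 g/(m³·d) = 4.712 kg BOD₅/(m³·d).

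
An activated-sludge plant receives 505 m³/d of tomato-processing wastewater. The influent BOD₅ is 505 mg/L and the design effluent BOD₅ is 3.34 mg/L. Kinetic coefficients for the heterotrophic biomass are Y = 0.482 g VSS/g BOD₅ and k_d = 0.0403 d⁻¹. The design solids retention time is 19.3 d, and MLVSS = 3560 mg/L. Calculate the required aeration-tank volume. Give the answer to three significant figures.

V ≈ 372 m³

From the SRT design equation V = Y Q (S₀−S) θ_c / [X (1 + k_d θ_c)] = 0.482 × 505 × (505 − 3.34) × 19.3 / [3560 × (1 + 0.0403 × 19.3)] = 2.36×10^6 / 6329 = 372.4 m³.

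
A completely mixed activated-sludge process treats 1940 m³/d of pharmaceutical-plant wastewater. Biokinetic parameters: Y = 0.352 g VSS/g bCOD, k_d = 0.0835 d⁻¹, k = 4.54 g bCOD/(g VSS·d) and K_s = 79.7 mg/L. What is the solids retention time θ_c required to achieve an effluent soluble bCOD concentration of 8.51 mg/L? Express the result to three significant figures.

θ_c ≈ 14.1 d

Specific growth rate at S = 8.51 mg/L: μ = YkS/(K_s+S) = 0.352·4.54·8.51/(79.7+8.51) = 0.1542 d⁻¹.
Then 1/θ_c = μ − k_d = 0.1542 − 0.0835 = 0.07067 d⁻¹, giving θ_c = 14.15 d.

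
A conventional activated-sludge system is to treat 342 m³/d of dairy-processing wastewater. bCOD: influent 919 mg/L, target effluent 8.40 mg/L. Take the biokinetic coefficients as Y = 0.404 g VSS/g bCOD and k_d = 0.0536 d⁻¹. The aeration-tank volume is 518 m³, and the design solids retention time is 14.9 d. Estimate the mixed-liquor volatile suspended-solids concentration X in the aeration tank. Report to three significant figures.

X = Y·Q·ΔS·θ_c / [V·(1 + k_d θ_c)] = 0.404 × 342 × (919 − 8.40) × 14.9 / [518 × (1 + 0.0536 × 14.9)] = 2012 mg/L.

X ≈ 2010 mg/L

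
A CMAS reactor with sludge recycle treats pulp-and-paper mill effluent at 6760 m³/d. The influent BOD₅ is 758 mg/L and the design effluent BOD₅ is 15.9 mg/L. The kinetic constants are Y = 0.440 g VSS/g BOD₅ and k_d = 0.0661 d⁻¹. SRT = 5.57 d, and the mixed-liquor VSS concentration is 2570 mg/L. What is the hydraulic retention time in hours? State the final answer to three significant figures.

τ ≈ 12.4 h

Rearranging the biomass balance for a CMAS with decay, V = Y·Q·ΔS·θ_c / [X·(1+k_d θ_c)] = 0.440 × 6760 × (758 − 15.9) × 5.57 / [2570 × (1 + 0.0661 × 5.57)] = 1.23×10^7 / 3516 = 3497 m³.
τ = V/Q = 3497/6760 = 0.5172 d, or 12.41 h.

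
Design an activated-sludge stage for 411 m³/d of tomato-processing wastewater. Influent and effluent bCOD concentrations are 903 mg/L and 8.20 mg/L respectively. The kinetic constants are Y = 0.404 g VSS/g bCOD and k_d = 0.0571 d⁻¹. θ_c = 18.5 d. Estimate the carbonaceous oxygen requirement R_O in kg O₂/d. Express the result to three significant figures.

Y_obs = Y / (1 + k_d θ_c) = 0.404 / (1 + 0.0571 × 18.5) = 0.404 / 2.056 = 0.1965.
Substrate removed = Q·(S₀ − S) = 411 m³/d × (903 − 8.20) g/m³ = 3.68×10^5 g/d = 367.8 kg/d.
P_X = Y_obs·Q·(S₀ − S) = 0.1965 × 367.8 = 72.25 kg VSS/d.
R_O = Q·ΔS − 1.42 P_X = 367.8 − 102.6 = 265.2 kg O₂/d.

R_O ≈ 265 kg O₂/d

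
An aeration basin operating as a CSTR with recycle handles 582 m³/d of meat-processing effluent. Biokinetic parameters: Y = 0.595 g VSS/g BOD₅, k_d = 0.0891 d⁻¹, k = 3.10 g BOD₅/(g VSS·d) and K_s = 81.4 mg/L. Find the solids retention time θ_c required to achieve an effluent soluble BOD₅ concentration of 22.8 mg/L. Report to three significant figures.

At the target effluent, Y k S/(K_s+S) = 0.595×3.10×22.8/104.2 = 0.4036 d⁻¹.
1/θ_c = 0.4036 − 0.0891 = 0.3145 d⁻¹, so θ_c = 3.180 d.

θ_c ≈ 3.18 d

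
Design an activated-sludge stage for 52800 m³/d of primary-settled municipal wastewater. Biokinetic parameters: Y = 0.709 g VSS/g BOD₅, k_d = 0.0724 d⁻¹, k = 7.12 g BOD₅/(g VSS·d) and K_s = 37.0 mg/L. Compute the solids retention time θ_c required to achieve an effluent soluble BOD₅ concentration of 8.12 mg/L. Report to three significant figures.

θ_c ≈ 1.20 d

From 1/θ_c = Y·k·S/(K_s + S) − k_d: Y·k·S/(K_s+S) = 0.709 × 7.12 × 8.12 / (37.0 + 8.12) = 0.9085 d⁻¹.
1/θ_c = 0.9085 − 0.0724 = 0.8361 d⁻¹, so θ_c = 1.196 d.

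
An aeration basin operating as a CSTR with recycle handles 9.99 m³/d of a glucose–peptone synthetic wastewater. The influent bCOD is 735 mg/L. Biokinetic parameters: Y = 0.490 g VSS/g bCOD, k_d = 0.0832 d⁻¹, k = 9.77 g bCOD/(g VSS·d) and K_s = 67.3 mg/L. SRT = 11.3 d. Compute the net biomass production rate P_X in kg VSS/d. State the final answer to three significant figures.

For a completely mixed reactor with recycle the Lawrence–McCarty relation gives S = K_s·(1 + k_d·θ_c) / [θ_c·(Y·k − k_d) − 1] = 67.3 × (1 + 0.0832 × 11.3) / [11.3 × (0.490 × 9.77 − 0.0832) − 1] = 130.6 / 52.16 = 2.503 mg/L.
Correct the yield for decay: Y_obs = Y/(1 + k_d θ_c) = 0.490 / (1 + 0.0832 × 11.3) = 0.490 / 1.940 = 0.2526.
Substrate removed = Q·(S₀ − S) = 9.99 m³/d × (735 − 2.50) g/m³ = 7.32×10^3 g/d = 7.318 kg/d.
Biomass produced: P_X = Y_obs·Q·ΔS = 0.2526 × 7.318 ≈ 1.848 kg VSS/d.

P_X ≈ 1.85 kg VSS/d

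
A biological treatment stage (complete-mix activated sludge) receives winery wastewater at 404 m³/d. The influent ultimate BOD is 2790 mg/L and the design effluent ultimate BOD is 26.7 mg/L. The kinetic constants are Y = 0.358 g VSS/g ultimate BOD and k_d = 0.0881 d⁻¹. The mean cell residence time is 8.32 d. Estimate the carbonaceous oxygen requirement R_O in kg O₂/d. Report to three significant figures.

The observed yield is Y_obs = Y/(1 + k_d·θ_c) = 0.358 / (1 + 0.0881 × 8.32) = 0.358 / 1.733 = 0.2066 g VSS per g ultimate BOD removed.
Q·(S₀ − S) = 404 × (2790 − 26.7) × 10⁻³ = 1116 kg/d removed.
Biomass synthesised: P_X = Y_obs × 1116 = 230.6 kg VSS/d.
R_O = Q·ΔS − 1.42 P_X = 1116 − 327.5 = 788.9 kg O₂/d.

R_O ≈ 789 kg O₂/d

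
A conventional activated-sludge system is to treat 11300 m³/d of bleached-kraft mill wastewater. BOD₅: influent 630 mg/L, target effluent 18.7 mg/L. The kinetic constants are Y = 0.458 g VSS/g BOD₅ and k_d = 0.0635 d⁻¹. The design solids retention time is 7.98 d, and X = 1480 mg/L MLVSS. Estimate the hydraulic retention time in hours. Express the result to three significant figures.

τ ≈ 24.0 h

Steady-state biomass mass balance: V·X·(1 + k_d·θ_c) = Y·Q·(S₀ − S)·θ_c, so V = 0.458 × 11300 × (630 − 18.7) × 7.98 / [1480 × (1 + 0.0635 × 7.98)] = 2.52×10^7 / 2230 = 11322 m³.
τ = V/Q = 11322/11300 = 1.002 d, or 24.05 h.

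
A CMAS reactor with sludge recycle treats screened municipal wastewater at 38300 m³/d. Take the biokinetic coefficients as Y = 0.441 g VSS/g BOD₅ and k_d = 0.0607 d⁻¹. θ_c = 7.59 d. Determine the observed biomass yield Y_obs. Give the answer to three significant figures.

The observed yield is Y_obs = Y/(1 + k_d·θ_c) = 0.441 / (1 + 0.0607 × 7.59) = 0.441 / 1.461 = 0.3019 g VSS per g BOD₅ removed.

Y_obs ≈ 0.302 g VSS/g BOD₅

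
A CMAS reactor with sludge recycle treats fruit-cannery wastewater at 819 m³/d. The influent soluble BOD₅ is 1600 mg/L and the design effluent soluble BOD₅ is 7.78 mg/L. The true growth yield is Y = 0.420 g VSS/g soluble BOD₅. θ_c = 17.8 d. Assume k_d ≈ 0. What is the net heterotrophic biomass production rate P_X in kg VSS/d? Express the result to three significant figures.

With endogenous decay neglected, the observed yield equals the true yield: Y_obs = Y = 0.420 g VSS/g soluble BOD₅.
Mass of soluble BOD₅ removed per day: Q(S₀ − S) = 819 × 1592 g/m³ = 1304 kg/d.
So the net sludge growth is P_X = 0.4200 × 1304 = 547.7 kg VSS/d.

P_X ≈ 548 kg VSS/d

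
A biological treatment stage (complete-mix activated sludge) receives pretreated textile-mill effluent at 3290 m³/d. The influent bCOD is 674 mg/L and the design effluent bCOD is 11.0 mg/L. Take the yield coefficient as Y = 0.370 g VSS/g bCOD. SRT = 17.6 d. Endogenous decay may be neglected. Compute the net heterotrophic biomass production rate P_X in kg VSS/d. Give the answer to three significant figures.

P_X ≈ 807 kg VSS/d

No decay correction is needed, so Y_obs = Y = 0.370.
Q·(S₀ − S) = 3290 × (674 − 11.0) × 10⁻³ = 2181 kg/d removed.
Biomass produced: P_X = Y_obs·Q·ΔS = 0.3700 × 2181 ≈ 807.1 kg VSS/d.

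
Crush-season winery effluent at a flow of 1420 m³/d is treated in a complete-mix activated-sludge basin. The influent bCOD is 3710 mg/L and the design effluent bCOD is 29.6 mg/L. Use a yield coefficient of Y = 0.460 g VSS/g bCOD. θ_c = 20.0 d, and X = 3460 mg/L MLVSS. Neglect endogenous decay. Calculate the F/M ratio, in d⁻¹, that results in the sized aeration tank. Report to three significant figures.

With k_d = 0 the design equation reduces to V = Y Q (S₀−S) θ_c / X = 0.460 × 1420 × (3710 − 29.6) × 20.0 / 3460 = 13896 m³.
F/M = Q·S₀ / (V·X) = 1420 × 3710 / (13896 × 3460) = 0.1096 g bCOD·(g VSS·d)⁻¹.

F/M ≈ 0.110 d⁻¹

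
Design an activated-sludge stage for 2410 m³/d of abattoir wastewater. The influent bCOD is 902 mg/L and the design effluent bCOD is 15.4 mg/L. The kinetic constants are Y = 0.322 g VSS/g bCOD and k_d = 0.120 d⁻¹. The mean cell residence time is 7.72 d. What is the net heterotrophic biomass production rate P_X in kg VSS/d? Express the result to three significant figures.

Observed yield with endogenous decay: Y_obs = Y / (1 + k_d·θ_c) = 0.322 / (1 + 0.120 × 7.72) = 0.322 / 1.926 = 0.1672 g VSS/g bCOD.
Substrate removed = Q·(S₀ − S) = 2410 m³/d × (902 − 15.4) g/m³ = 2.14×10^6 g/d = 2137 kg/d.
Net biomass production P_X = Y_obs × Q·(S₀ − S) = 0.1672 × 2137 = 357.2 kg VSS/d.

P_X ≈ 357 kg VSS/d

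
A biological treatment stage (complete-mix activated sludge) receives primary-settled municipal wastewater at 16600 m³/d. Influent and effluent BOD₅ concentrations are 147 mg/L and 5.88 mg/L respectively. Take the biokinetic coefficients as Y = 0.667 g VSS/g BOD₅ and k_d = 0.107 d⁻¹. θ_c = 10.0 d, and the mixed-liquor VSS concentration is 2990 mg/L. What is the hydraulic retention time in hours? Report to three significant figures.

Steady-state biomass mass balance: V·X·(1 + k_d·θ_c) = Y·Q·(S₀ − S)·θ_c, so V = 0.667 × 16600 × (147 − 5.88) × 10.0 / [2990 × (1 + 0.107 × 10.0)] = 1.56×10^7 / 6189 = 2525 m³.
Hydraulic retention time τ = V/Q = 2525 / 16600 = 0.1521 d = 3.650 h.

τ ≈ 3.65 h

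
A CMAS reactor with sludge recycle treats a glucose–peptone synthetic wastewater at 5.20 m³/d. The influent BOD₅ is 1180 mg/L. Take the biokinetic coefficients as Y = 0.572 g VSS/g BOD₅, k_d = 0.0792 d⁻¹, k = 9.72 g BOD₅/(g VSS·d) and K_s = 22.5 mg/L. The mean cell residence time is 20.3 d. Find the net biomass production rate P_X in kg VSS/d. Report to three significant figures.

P_X ≈ 1.35 kg VSS/d

Effluent substrate depends only on kinetics and SRT: S = K_s(1 + k_d θ_c) / [θ_c(Yk − k_d) − 1] = 22.5 × (1 + 0.0792 × 20.3) / [20.3 × (0.572 × 9.72 − 0.0792) − 1] = 58.67 / 110.3 = 0.5322 mg/L.
Observed yield with endogenous decay: Y_obs = Y / (1 + k_d·θ_c) = 0.572 / (1 + 0.0792 × 20.3) = 0.572 / 2.608 = 0.2193 g VSS/g BOD₅.
Substrate removed = Q·(S₀ − S) = 5.20 m³/d × (1180 − 0.532) g/m³ = 6.13×10^3 g/d = 6.133 kg/d.
So the net sludge growth is P_X = 0.2193 × 6.133 = 1.345 kg VSS/d.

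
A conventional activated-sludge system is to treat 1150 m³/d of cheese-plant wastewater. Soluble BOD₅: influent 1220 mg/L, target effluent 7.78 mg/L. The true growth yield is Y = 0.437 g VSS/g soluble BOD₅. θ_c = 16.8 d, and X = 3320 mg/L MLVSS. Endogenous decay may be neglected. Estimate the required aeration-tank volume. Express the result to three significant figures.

V ≈ 3080 m³

With k_d = 0 the design equation reduces to V = Y Q (S₀−S) θ_c / X = 0.437 × 1150 × (1220 − 7.78) × 16.8 / 3320 = 3083 m³.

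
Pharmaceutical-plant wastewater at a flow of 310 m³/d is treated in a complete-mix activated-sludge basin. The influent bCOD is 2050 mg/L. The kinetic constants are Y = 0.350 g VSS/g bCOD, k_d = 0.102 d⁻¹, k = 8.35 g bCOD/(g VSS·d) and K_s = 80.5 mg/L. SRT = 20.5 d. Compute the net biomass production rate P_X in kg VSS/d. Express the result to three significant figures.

From the Monod/SRT balance for a CMAS, S = K_s·(1+k_d θ_c)/[θ_c·(Y k − k_d) − 1] = 80.5 × (1 + 0.102 × 20.5) / [20.5 × (0.350 × 8.35 − 0.102) − 1] = 248.8 / 56.82 = 4.379 mg/L.
Y_obs = Y / (1 + k_d θ_c) = 0.350 / (1 + 0.102 × 20.5) = 0.350 / 3.091 = 0.1132.
Mass of bCOD removed per day: Q(S₀ − S) = 310 × 2046 g/m³ = 634.1 kg/d.
Biomass produced: P_X = Y_obs·Q·ΔS = 0.1132 × 634.1 ≈ 71.81 kg VSS/d.

P_X ≈ 71.8 kg VSS/d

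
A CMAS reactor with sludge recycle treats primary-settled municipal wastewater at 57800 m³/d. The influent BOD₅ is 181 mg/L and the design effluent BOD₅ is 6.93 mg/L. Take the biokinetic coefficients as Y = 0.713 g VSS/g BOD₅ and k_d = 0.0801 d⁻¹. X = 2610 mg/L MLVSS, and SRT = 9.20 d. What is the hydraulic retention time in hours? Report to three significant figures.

Rearranging the biomass balance for a CMAS with decay, V = Y·Q·ΔS·θ_c / [X·(1+k_d θ_c)] = 0.713 × 57800 × (181 − 6.93) × 9.20 / [2610 × (1 + 0.0801 × 9.20)] = 6.6×10^7 / 4533 = 14558 m³.
Hydraulic retention time τ = V/Q = 14558 / 57800 = 0.2519 d = 6.045 h.

τ ≈ 6.04 h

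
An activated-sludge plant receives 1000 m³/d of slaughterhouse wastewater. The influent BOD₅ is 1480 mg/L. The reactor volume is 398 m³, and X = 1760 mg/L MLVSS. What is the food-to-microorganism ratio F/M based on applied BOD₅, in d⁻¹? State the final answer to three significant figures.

F/M = applied load / biomass = Q·S₀/(V·X) = 1000 × 1480 / (398.0 × 1760) = 2.113 d⁻¹.

F/M ≈ 2.11 d⁻¹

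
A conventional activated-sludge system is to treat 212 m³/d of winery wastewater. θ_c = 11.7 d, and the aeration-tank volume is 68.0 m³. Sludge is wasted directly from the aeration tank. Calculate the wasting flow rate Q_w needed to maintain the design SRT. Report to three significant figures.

Q_w ≈ 5.81 m³/d

For wasting at MLVSS concentration, Q_w = V/θ_c = 68.00/11.7 = 5.812 m³/d.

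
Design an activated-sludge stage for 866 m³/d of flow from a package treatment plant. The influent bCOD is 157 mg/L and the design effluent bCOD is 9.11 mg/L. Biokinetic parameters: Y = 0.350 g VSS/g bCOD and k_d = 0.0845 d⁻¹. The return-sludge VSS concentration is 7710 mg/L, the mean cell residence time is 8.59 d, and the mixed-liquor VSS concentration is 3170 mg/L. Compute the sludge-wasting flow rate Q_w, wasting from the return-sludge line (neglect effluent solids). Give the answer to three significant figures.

Q_w ≈ 3.37 m³/d

From the SRT design equation V = Y Q (S₀−S) θ_c / [X (1 + k_d θ_c)] = 0.350 × 866 × (157 − 9.11) × 8.59 / [3170 × (1 + 0.0845 × 8.59)] = 3.85×10^5 / 5471 = 70.38 m³.
Q_w = (V·X)/(θ_c X_r) = 70.38 × 3170 / (8.59 × 7710) = 3.369 m³/d.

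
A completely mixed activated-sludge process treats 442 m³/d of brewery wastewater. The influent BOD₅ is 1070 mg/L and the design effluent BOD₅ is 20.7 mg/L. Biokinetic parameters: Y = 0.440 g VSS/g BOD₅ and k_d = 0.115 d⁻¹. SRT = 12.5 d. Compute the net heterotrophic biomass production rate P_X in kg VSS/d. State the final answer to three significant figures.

P_X ≈ 83.7 kg VSS/d

Y_obs = Y / (1 + k_d θ_c) = 0.440 / (1 + 0.115 × 12.5) = 0.440 / 2.438 = 0.1805.
Mass of BOD₅ removed per day: Q(S₀ − S) = 442 × 1049 g/m³ = 463.8 kg/d.
So the net sludge growth is P_X = 0.1805 × 463.8 = 83.72 kg VSS/d.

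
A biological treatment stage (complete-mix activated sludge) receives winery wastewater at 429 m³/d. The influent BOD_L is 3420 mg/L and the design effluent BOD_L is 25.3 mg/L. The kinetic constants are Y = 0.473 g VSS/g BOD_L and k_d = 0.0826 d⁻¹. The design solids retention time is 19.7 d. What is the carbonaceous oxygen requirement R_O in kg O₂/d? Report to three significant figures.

Correct the yield for decay: Y_obs = Y/(1 + k_d θ_c) = 0.473 / (1 + 0.0826 × 19.7) = 0.473 / 2.627 = 0.1800.
Q·(S₀ − S) = 429 × (3420 − 25.3) × 10⁻³ = 1456 kg/d removed.
P_X = Y_obs·Q·(S₀ − S) = 0.1800 × 1456 = 262.2 kg VSS/d.
Carbonaceous O₂ demand = substrate oxidised − cell-mass equivalent = 1456 − 1.42 × 262.2 = 1084 kg O₂/d.

R_O ≈ 1080 kg O₂/d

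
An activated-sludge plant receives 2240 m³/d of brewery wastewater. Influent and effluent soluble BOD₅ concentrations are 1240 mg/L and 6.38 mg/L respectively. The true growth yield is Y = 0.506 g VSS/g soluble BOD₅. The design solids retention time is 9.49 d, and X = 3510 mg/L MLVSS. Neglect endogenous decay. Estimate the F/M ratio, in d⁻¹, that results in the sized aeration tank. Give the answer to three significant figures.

F/M ≈ 0.209 d⁻¹

V·X = Y·Q·ΔS·θ_c gives V = 0.506 × 2240 × (1240 − 6.38) × 9.49 / 3510 = 3780 m³.
F/M = applied load / biomass = Q·S₀/(V·X) = 2240 × 1240 / (3780 × 3510) = 0.2093 d⁻¹.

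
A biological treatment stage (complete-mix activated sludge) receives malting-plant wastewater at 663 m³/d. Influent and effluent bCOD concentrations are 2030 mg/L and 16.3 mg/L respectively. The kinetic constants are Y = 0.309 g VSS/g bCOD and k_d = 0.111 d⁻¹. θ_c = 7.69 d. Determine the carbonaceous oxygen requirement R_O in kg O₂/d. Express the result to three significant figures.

R_O ≈ 1020 kg O₂/d

Observed yield with endogenous decay: Y_obs = Y / (1 + k_d·θ_c) = 0.309 / (1 + 0.111 × 7.69) = 0.309 / 1.854 = 0.1667 g VSS/g bCOD.
Mass of bCOD removed per day: Q(S₀ − S) = 663 × 2014 g/m³ = 1335 kg/d.
Biomass synthesised: P_X = Y_obs × 1335 = 222.6 kg VSS/d.
R_O = Q·ΔS − 1.42 P_X = 1335 − 316.0 = 1019 kg O₂/d.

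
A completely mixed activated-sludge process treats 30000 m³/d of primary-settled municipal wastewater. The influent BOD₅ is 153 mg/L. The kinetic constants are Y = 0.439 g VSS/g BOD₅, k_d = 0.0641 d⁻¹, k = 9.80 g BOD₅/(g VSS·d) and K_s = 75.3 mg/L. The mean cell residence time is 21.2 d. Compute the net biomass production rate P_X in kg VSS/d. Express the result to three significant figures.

Effluent substrate depends only on kinetics and SRT: S = K_s(1 + k_d θ_c) / [θ_c(Yk − k_d) − 1] = 75.3 × (1 + 0.0641 × 21.2) / [21.2 × (0.439 × 9.80 − 0.0641) − 1] = 177.6 / 88.85 = 1.999 mg/L.
Correct the yield for decay: Y_obs = Y/(1 + k_d θ_c) = 0.439 / (1 + 0.0641 × 21.2) = 0.439 / 2.359 = 0.1861.
ΔS = 153 − 2.00 = 151.0 mg/L, so the substrate removal rate is 30000 × 151.0/1000 = 4530 kg BOD₅/d.
So the net sludge growth is P_X = 0.1861 × 4530 = 843.0 kg VSS/d.

P_X ≈ 843 kg VSS/d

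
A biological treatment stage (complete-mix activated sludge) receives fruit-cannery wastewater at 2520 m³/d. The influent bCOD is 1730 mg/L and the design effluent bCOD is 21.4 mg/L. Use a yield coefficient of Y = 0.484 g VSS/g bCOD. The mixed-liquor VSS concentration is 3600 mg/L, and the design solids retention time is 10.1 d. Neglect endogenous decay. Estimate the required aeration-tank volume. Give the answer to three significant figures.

With k_d = 0 the design equation reduces to V = Y Q (S₀−S) θ_c / X = 0.484 × 2520 × (1730 − 21.4) × 10.1 / 3600 = 5847 m³.

V ≈ 5850 m³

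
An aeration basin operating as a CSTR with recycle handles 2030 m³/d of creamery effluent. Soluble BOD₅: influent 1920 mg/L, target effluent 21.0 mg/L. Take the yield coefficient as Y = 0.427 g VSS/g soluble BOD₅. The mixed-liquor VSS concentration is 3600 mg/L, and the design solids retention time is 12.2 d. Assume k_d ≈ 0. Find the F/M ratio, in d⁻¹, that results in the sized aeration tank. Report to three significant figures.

V·X = Y·Q·ΔS·θ_c gives V = 0.427 × 2030 × (1920 − 21.0) × 12.2 / 3600 = 5578 m³.
F/M = Q·S₀ / (V·X) = 2030 × 1920 / (5578 × 3600) = 0.1941 g soluble BOD₅·(g VSS·d)⁻¹.

F/M ≈ 0.194 d⁻¹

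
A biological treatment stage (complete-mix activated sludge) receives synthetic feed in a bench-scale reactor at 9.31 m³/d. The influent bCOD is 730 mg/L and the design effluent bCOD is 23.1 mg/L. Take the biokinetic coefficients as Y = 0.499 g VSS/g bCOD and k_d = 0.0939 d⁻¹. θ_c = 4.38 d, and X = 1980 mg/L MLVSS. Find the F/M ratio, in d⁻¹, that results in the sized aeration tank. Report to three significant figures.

F/M ≈ 0.667 d⁻¹

Rearranging the biomass balance for a CMAS with decay, V = Y·Q·ΔS·θ_c / [X·(1+k_d θ_c)] = 0.499 × 9.31 × (730 − 23.1) × 4.38 / [1980 × (1 + 0.0939 × 4.38)] = 1.44×10^4 / 2794 = 5.148 m³.
Food-to-microorganism ratio F/M = Q S₀ / (V X) = 9.31 × 730 / (5.148 × 1980) = 0.6668 d⁻¹.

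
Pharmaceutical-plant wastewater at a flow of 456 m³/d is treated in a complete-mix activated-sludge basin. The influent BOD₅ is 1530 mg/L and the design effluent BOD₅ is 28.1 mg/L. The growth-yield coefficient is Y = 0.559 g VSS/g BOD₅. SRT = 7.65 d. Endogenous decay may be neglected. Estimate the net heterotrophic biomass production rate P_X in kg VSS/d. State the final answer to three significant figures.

P_X ≈ 383 kg VSS/d

With endogenous decay neglected, the observed yield equals the true yield: Y_obs = Y = 0.559 g VSS/g BOD₅.
Q·(S₀ − S) = 456 × (1530 − 28.1) × 10⁻³ = 684.9 kg/d removed.
Biomass produced: P_X = Y_obs·Q·ΔS = 0.5590 × 684.9 ≈ 382.8 kg VSS/d.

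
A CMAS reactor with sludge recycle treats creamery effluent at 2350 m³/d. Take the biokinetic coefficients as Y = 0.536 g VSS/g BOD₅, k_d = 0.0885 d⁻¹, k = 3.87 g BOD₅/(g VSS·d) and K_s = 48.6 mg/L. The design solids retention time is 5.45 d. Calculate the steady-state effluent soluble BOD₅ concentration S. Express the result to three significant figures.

S ≈ 7.33 mg/L

From the Monod/SRT balance for a CMAS, S = K_s·(1+k_d θ_c)/[θ_c·(Y k − k_d) − 1] = 48.6 × (1 + 0.0885 × 5.45) / [5.45 × (0.536 × 3.87 − 0.0885) − 1] = 72.04 / 9.823 = 7.334 mg/L.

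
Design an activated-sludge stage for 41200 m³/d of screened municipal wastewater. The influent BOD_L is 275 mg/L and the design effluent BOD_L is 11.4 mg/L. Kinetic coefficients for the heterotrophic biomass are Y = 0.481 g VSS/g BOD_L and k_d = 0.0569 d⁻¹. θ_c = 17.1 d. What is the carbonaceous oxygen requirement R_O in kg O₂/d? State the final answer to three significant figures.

R_O ≈ 7100 kg O₂/d

The observed yield is Y_obs = Y/(1 + k_d·θ_c) = 0.481 / (1 + 0.0569 × 17.1) = 0.481 / 1.973 = 0.2438 g VSS per g BOD_L removed.
Q·(S₀ − S) = 41200 × (275 − 11.4) × 10⁻³ = 10860 kg/d removed.
P_X = Y_obs·Q·(S₀ − S) = 0.2438 × 10860 = 2648 kg VSS/d.
R_O = Q·ΔS − 1.42 P_X = 10860 − 3760 = 7101 kg O₂/d.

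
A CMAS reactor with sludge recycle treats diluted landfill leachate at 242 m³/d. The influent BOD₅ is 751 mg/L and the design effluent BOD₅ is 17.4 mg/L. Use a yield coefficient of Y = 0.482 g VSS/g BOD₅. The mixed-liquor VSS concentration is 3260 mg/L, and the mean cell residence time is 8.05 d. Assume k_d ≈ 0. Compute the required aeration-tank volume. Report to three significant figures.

With k_d = 0 the design equation reduces to V = Y Q (S₀−S) θ_c / X = 0.482 × 242 × (751 − 17.4) × 8.05 / 3260 = 211.3 m³.

V ≈ 211 m³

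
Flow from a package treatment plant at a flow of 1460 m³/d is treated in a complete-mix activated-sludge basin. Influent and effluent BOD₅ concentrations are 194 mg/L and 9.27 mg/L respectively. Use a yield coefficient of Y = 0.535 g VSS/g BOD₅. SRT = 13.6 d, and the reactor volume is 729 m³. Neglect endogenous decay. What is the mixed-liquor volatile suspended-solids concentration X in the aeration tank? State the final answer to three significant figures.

X ≈ 2690 mg/L

Without decay, X = Y Q (S₀−S) θ_c / V = 0.535 × 1460 × (194 − 9.27) × 13.6 / 729 = 2692 mg/L.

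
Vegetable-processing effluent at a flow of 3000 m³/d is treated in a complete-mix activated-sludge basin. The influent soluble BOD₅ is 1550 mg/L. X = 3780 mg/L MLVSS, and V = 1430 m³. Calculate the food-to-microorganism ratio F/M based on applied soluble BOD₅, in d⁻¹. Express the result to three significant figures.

F/M ≈ 0.860 d⁻¹

F/M = Q·S₀ / (V·X) = 3000 × 1550 / (1430 × 3780) = 0.8603 g soluble BOD₅·(g VSS·d)⁻¹.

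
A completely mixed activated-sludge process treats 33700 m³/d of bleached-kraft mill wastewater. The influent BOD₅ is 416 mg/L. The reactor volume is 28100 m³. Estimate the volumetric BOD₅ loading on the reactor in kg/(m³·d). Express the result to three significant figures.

Volumetric loading L_v = Q·S₀ / V = 33700 × 416 g/m³ / 28100 m³ = 498.9 g/(m³·d) = 0.4989 kg BOD₅/(m³·d).

L_v ≈ 0.499 kg BOD₅/(m³·d)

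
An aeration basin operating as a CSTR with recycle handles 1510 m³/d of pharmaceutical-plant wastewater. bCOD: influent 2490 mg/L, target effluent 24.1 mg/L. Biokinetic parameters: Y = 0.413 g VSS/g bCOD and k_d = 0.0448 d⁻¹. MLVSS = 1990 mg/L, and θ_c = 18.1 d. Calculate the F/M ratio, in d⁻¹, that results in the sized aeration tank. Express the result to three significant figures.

F/M ≈ 0.245 d⁻¹

Rearranging the biomass balance for a CMAS with decay, V = Y·Q·ΔS·θ_c / [X·(1+k_d θ_c)] = 0.413 × 1510 × (2490 − 24.1) × 18.1 / [1990 × (1 + 0.0448 × 18.1)] = 2.78×10^7 / 3604 = 7724 m³.
F/M = applied load / biomass = Q·S₀/(V·X) = 1510 × 2490 / (7724 × 1990) = 0.2446 d⁻¹.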